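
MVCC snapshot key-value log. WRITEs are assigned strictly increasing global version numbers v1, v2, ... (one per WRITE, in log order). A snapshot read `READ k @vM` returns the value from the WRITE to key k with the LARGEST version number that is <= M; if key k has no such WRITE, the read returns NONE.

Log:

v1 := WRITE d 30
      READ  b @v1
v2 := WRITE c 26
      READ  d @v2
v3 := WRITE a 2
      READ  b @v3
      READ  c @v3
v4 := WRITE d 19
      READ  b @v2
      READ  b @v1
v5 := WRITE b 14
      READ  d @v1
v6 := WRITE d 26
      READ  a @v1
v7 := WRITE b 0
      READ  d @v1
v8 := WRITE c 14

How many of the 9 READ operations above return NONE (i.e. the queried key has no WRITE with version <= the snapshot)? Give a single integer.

Answer: 5

Derivation:
v1: WRITE d=30  (d history now [(1, 30)])
READ b @v1: history=[] -> no version <= 1 -> NONE
v2: WRITE c=26  (c history now [(2, 26)])
READ d @v2: history=[(1, 30)] -> pick v1 -> 30
v3: WRITE a=2  (a history now [(3, 2)])
READ b @v3: history=[] -> no version <= 3 -> NONE
READ c @v3: history=[(2, 26)] -> pick v2 -> 26
v4: WRITE d=19  (d history now [(1, 30), (4, 19)])
READ b @v2: history=[] -> no version <= 2 -> NONE
READ b @v1: history=[] -> no version <= 1 -> NONE
v5: WRITE b=14  (b history now [(5, 14)])
READ d @v1: history=[(1, 30), (4, 19)] -> pick v1 -> 30
v6: WRITE d=26  (d history now [(1, 30), (4, 19), (6, 26)])
READ a @v1: history=[(3, 2)] -> no version <= 1 -> NONE
v7: WRITE b=0  (b history now [(5, 14), (7, 0)])
READ d @v1: history=[(1, 30), (4, 19), (6, 26)] -> pick v1 -> 30
v8: WRITE c=14  (c history now [(2, 26), (8, 14)])
Read results in order: ['NONE', '30', 'NONE', '26', 'NONE', 'NONE', '30', 'NONE', '30']
NONE count = 5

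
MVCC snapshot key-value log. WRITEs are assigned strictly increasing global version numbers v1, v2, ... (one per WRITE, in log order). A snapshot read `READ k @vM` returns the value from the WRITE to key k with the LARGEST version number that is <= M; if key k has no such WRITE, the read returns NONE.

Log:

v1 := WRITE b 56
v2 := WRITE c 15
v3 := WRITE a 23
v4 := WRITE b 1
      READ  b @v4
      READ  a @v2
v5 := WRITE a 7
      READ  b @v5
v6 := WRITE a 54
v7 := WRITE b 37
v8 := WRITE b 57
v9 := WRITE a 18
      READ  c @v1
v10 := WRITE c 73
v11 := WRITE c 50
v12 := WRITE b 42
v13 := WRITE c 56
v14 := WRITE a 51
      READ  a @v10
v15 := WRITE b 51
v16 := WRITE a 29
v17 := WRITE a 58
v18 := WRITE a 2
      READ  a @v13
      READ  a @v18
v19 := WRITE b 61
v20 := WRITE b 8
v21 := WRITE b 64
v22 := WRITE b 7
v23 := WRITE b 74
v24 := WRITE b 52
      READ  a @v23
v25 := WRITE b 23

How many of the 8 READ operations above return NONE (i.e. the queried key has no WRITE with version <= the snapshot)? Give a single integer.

Answer: 2

Derivation:
v1: WRITE b=56  (b history now [(1, 56)])
v2: WRITE c=15  (c history now [(2, 15)])
v3: WRITE a=23  (a history now [(3, 23)])
v4: WRITE b=1  (b history now [(1, 56), (4, 1)])
READ b @v4: history=[(1, 56), (4, 1)] -> pick v4 -> 1
READ a @v2: history=[(3, 23)] -> no version <= 2 -> NONE
v5: WRITE a=7  (a history now [(3, 23), (5, 7)])
READ b @v5: history=[(1, 56), (4, 1)] -> pick v4 -> 1
v6: WRITE a=54  (a history now [(3, 23), (5, 7), (6, 54)])
v7: WRITE b=37  (b history now [(1, 56), (4, 1), (7, 37)])
v8: WRITE b=57  (b history now [(1, 56), (4, 1), (7, 37), (8, 57)])
v9: WRITE a=18  (a history now [(3, 23), (5, 7), (6, 54), (9, 18)])
READ c @v1: history=[(2, 15)] -> no version <= 1 -> NONE
v10: WRITE c=73  (c history now [(2, 15), (10, 73)])
v11: WRITE c=50  (c history now [(2, 15), (10, 73), (11, 50)])
v12: WRITE b=42  (b history now [(1, 56), (4, 1), (7, 37), (8, 57), (12, 42)])
v13: WRITE c=56  (c history now [(2, 15), (10, 73), (11, 50), (13, 56)])
v14: WRITE a=51  (a history now [(3, 23), (5, 7), (6, 54), (9, 18), (14, 51)])
READ a @v10: history=[(3, 23), (5, 7), (6, 54), (9, 18), (14, 51)] -> pick v9 -> 18
v15: WRITE b=51  (b history now [(1, 56), (4, 1), (7, 37), (8, 57), (12, 42), (15, 51)])
v16: WRITE a=29  (a history now [(3, 23), (5, 7), (6, 54), (9, 18), (14, 51), (16, 29)])
v17: WRITE a=58  (a history now [(3, 23), (5, 7), (6, 54), (9, 18), (14, 51), (16, 29), (17, 58)])
v18: WRITE a=2  (a history now [(3, 23), (5, 7), (6, 54), (9, 18), (14, 51), (16, 29), (17, 58), (18, 2)])
READ a @v13: history=[(3, 23), (5, 7), (6, 54), (9, 18), (14, 51), (16, 29), (17, 58), (18, 2)] -> pick v9 -> 18
READ a @v18: history=[(3, 23), (5, 7), (6, 54), (9, 18), (14, 51), (16, 29), (17, 58), (18, 2)] -> pick v18 -> 2
v19: WRITE b=61  (b history now [(1, 56), (4, 1), (7, 37), (8, 57), (12, 42), (15, 51), (19, 61)])
v20: WRITE b=8  (b history now [(1, 56), (4, 1), (7, 37), (8, 57), (12, 42), (15, 51), (19, 61), (20, 8)])
v21: WRITE b=64  (b history now [(1, 56), (4, 1), (7, 37), (8, 57), (12, 42), (15, 51), (19, 61), (20, 8), (21, 64)])
v22: WRITE b=7  (b history now [(1, 56), (4, 1), (7, 37), (8, 57), (12, 42), (15, 51), (19, 61), (20, 8), (21, 64), (22, 7)])
v23: WRITE b=74  (b history now [(1, 56), (4, 1), (7, 37), (8, 57), (12, 42), (15, 51), (19, 61), (20, 8), (21, 64), (22, 7), (23, 74)])
v24: WRITE b=52  (b history now [(1, 56), (4, 1), (7, 37), (8, 57), (12, 42), (15, 51), (19, 61), (20, 8), (21, 64), (22, 7), (23, 74), (24, 52)])
READ a @v23: history=[(3, 23), (5, 7), (6, 54), (9, 18), (14, 51), (16, 29), (17, 58), (18, 2)] -> pick v18 -> 2
v25: WRITE b=23  (b history now [(1, 56), (4, 1), (7, 37), (8, 57), (12, 42), (15, 51), (19, 61), (20, 8), (21, 64), (22, 7), (23, 74), (24, 52), (25, 23)])
Read results in order: ['1', 'NONE', '1', 'NONE', '18', '18', '2', '2']
NONE count = 2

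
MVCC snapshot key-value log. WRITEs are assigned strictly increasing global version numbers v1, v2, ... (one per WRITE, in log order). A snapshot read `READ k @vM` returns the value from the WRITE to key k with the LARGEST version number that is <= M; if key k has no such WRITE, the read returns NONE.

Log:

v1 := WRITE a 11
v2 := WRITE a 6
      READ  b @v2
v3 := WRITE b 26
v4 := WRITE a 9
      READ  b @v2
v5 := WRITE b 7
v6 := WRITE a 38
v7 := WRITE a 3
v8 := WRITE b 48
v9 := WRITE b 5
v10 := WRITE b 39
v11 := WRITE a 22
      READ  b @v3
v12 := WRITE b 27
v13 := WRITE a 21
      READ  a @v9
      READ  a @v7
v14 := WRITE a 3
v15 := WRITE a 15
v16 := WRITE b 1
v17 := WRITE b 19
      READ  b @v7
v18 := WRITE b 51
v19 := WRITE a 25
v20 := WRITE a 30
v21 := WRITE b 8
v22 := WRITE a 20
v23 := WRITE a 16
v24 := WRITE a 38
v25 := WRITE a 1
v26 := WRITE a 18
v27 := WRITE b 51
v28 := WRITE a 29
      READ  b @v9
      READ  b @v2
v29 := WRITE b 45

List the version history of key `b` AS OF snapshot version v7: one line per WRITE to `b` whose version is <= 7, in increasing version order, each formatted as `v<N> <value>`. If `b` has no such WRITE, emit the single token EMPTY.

Scan writes for key=b with version <= 7:
  v1 WRITE a 11 -> skip
  v2 WRITE a 6 -> skip
  v3 WRITE b 26 -> keep
  v4 WRITE a 9 -> skip
  v5 WRITE b 7 -> keep
  v6 WRITE a 38 -> skip
  v7 WRITE a 3 -> skip
  v8 WRITE b 48 -> drop (> snap)
  v9 WRITE b 5 -> drop (> snap)
  v10 WRITE b 39 -> drop (> snap)
  v11 WRITE a 22 -> skip
  v12 WRITE b 27 -> drop (> snap)
  v13 WRITE a 21 -> skip
  v14 WRITE a 3 -> skip
  v15 WRITE a 15 -> skip
  v16 WRITE b 1 -> drop (> snap)
  v17 WRITE b 19 -> drop (> snap)
  v18 WRITE b 51 -> drop (> snap)
  v19 WRITE a 25 -> skip
  v20 WRITE a 30 -> skip
  v21 WRITE b 8 -> drop (> snap)
  v22 WRITE a 20 -> skip
  v23 WRITE a 16 -> skip
  v24 WRITE a 38 -> skip
  v25 WRITE a 1 -> skip
  v26 WRITE a 18 -> skip
  v27 WRITE b 51 -> drop (> snap)
  v28 WRITE a 29 -> skip
  v29 WRITE b 45 -> drop (> snap)
Collected: [(3, 26), (5, 7)]

Answer: v3 26
v5 7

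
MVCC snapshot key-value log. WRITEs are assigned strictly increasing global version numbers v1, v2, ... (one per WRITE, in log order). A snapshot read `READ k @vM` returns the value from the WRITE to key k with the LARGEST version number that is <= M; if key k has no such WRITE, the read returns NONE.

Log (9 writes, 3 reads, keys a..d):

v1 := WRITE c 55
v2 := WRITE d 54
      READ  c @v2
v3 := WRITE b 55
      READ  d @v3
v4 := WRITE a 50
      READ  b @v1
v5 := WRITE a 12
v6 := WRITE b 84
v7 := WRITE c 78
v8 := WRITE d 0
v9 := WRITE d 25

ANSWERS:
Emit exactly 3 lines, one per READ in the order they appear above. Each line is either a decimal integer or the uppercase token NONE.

Answer: 55
54
NONE

Derivation:
v1: WRITE c=55  (c history now [(1, 55)])
v2: WRITE d=54  (d history now [(2, 54)])
READ c @v2: history=[(1, 55)] -> pick v1 -> 55
v3: WRITE b=55  (b history now [(3, 55)])
READ d @v3: history=[(2, 54)] -> pick v2 -> 54
v4: WRITE a=50  (a history now [(4, 50)])
READ b @v1: history=[(3, 55)] -> no version <= 1 -> NONE
v5: WRITE a=12  (a history now [(4, 50), (5, 12)])
v6: WRITE b=84  (b history now [(3, 55), (6, 84)])
v7: WRITE c=78  (c history now [(1, 55), (7, 78)])
v8: WRITE d=0  (d history now [(2, 54), (8, 0)])
v9: WRITE d=25  (d history now [(2, 54), (8, 0), (9, 25)])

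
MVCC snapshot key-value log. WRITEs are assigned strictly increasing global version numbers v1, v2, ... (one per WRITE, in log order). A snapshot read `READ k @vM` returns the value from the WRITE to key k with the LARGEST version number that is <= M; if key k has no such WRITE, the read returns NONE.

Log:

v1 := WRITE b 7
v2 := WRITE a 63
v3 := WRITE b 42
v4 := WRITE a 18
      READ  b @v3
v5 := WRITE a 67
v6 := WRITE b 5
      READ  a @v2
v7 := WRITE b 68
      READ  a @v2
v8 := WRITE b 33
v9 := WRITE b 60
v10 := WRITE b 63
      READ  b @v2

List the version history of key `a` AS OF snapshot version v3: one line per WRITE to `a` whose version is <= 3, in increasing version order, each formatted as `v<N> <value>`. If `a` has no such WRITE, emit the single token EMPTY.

Scan writes for key=a with version <= 3:
  v1 WRITE b 7 -> skip
  v2 WRITE a 63 -> keep
  v3 WRITE b 42 -> skip
  v4 WRITE a 18 -> drop (> snap)
  v5 WRITE a 67 -> drop (> snap)
  v6 WRITE b 5 -> skip
  v7 WRITE b 68 -> skip
  v8 WRITE b 33 -> skip
  v9 WRITE b 60 -> skip
  v10 WRITE b 63 -> skip
Collected: [(2, 63)]

Answer: v2 63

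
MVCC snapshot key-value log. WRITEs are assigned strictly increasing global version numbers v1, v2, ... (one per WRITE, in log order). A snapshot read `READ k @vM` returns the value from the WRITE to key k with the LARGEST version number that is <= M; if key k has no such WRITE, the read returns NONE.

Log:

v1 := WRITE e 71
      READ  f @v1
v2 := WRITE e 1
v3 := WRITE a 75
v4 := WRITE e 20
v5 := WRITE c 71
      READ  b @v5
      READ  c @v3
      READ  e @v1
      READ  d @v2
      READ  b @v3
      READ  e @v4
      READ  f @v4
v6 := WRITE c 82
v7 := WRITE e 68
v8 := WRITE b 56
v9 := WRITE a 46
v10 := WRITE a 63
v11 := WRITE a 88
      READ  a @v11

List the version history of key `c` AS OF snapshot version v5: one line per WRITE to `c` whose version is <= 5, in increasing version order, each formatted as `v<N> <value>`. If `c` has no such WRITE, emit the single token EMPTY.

Answer: v5 71

Derivation:
Scan writes for key=c with version <= 5:
  v1 WRITE e 71 -> skip
  v2 WRITE e 1 -> skip
  v3 WRITE a 75 -> skip
  v4 WRITE e 20 -> skip
  v5 WRITE c 71 -> keep
  v6 WRITE c 82 -> drop (> snap)
  v7 WRITE e 68 -> skip
  v8 WRITE b 56 -> skip
  v9 WRITE a 46 -> skip
  v10 WRITE a 63 -> skip
  v11 WRITE a 88 -> skip
Collected: [(5, 71)]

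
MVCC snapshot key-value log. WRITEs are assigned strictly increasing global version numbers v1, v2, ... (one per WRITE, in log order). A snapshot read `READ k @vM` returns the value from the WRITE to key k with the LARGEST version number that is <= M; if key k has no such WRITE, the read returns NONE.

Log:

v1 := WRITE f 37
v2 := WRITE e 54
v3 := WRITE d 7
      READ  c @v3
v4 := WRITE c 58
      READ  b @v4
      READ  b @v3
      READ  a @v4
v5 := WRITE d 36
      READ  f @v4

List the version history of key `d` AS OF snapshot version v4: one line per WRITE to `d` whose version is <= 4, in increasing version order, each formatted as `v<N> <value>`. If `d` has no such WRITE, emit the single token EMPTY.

Answer: v3 7

Derivation:
Scan writes for key=d with version <= 4:
  v1 WRITE f 37 -> skip
  v2 WRITE e 54 -> skip
  v3 WRITE d 7 -> keep
  v4 WRITE c 58 -> skip
  v5 WRITE d 36 -> drop (> snap)
Collected: [(3, 7)]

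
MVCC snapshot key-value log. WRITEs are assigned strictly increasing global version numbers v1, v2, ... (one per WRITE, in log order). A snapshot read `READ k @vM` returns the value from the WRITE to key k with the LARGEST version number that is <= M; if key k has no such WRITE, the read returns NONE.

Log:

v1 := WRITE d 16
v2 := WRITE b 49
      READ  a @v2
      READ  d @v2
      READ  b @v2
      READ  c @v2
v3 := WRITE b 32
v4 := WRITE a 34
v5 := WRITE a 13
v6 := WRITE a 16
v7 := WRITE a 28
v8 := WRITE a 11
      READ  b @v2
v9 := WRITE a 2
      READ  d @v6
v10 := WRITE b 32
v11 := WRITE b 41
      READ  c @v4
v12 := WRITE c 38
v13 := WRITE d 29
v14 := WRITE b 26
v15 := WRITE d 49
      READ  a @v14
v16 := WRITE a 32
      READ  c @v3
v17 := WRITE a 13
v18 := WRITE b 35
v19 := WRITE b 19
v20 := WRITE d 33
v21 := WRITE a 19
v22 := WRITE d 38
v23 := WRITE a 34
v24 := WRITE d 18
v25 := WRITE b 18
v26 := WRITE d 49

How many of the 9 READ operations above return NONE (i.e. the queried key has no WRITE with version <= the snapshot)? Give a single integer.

Answer: 4

Derivation:
v1: WRITE d=16  (d history now [(1, 16)])
v2: WRITE b=49  (b history now [(2, 49)])
READ a @v2: history=[] -> no version <= 2 -> NONE
READ d @v2: history=[(1, 16)] -> pick v1 -> 16
READ b @v2: history=[(2, 49)] -> pick v2 -> 49
READ c @v2: history=[] -> no version <= 2 -> NONE
v3: WRITE b=32  (b history now [(2, 49), (3, 32)])
v4: WRITE a=34  (a history now [(4, 34)])
v5: WRITE a=13  (a history now [(4, 34), (5, 13)])
v6: WRITE a=16  (a history now [(4, 34), (5, 13), (6, 16)])
v7: WRITE a=28  (a history now [(4, 34), (5, 13), (6, 16), (7, 28)])
v8: WRITE a=11  (a history now [(4, 34), (5, 13), (6, 16), (7, 28), (8, 11)])
READ b @v2: history=[(2, 49), (3, 32)] -> pick v2 -> 49
v9: WRITE a=2  (a history now [(4, 34), (5, 13), (6, 16), (7, 28), (8, 11), (9, 2)])
READ d @v6: history=[(1, 16)] -> pick v1 -> 16
v10: WRITE b=32  (b history now [(2, 49), (3, 32), (10, 32)])
v11: WRITE b=41  (b history now [(2, 49), (3, 32), (10, 32), (11, 41)])
READ c @v4: history=[] -> no version <= 4 -> NONE
v12: WRITE c=38  (c history now [(12, 38)])
v13: WRITE d=29  (d history now [(1, 16), (13, 29)])
v14: WRITE b=26  (b history now [(2, 49), (3, 32), (10, 32), (11, 41), (14, 26)])
v15: WRITE d=49  (d history now [(1, 16), (13, 29), (15, 49)])
READ a @v14: history=[(4, 34), (5, 13), (6, 16), (7, 28), (8, 11), (9, 2)] -> pick v9 -> 2
v16: WRITE a=32  (a history now [(4, 34), (5, 13), (6, 16), (7, 28), (8, 11), (9, 2), (16, 32)])
READ c @v3: history=[(12, 38)] -> no version <= 3 -> NONE
v17: WRITE a=13  (a history now [(4, 34), (5, 13), (6, 16), (7, 28), (8, 11), (9, 2), (16, 32), (17, 13)])
v18: WRITE b=35  (b history now [(2, 49), (3, 32), (10, 32), (11, 41), (14, 26), (18, 35)])
v19: WRITE b=19  (b history now [(2, 49), (3, 32), (10, 32), (11, 41), (14, 26), (18, 35), (19, 19)])
v20: WRITE d=33  (d history now [(1, 16), (13, 29), (15, 49), (20, 33)])
v21: WRITE a=19  (a history now [(4, 34), (5, 13), (6, 16), (7, 28), (8, 11), (9, 2), (16, 32), (17, 13), (21, 19)])
v22: WRITE d=38  (d history now [(1, 16), (13, 29), (15, 49), (20, 33), (22, 38)])
v23: WRITE a=34  (a history now [(4, 34), (5, 13), (6, 16), (7, 28), (8, 11), (9, 2), (16, 32), (17, 13), (21, 19), (23, 34)])
v24: WRITE d=18  (d history now [(1, 16), (13, 29), (15, 49), (20, 33), (22, 38), (24, 18)])
v25: WRITE b=18  (b history now [(2, 49), (3, 32), (10, 32), (11, 41), (14, 26), (18, 35), (19, 19), (25, 18)])
v26: WRITE d=49  (d history now [(1, 16), (13, 29), (15, 49), (20, 33), (22, 38), (24, 18), (26, 49)])
Read results in order: ['NONE', '16', '49', 'NONE', '49', '16', 'NONE', '2', 'NONE']
NONE count = 4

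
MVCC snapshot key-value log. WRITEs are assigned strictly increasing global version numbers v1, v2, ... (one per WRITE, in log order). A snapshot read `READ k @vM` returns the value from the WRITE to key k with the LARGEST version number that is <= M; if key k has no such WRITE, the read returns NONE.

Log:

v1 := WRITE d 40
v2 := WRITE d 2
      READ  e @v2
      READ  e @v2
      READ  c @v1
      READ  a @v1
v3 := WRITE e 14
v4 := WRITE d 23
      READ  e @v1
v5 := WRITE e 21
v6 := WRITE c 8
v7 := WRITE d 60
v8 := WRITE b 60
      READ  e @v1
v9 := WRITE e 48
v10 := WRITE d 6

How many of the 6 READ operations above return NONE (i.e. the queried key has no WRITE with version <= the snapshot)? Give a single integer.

v1: WRITE d=40  (d history now [(1, 40)])
v2: WRITE d=2  (d history now [(1, 40), (2, 2)])
READ e @v2: history=[] -> no version <= 2 -> NONE
READ e @v2: history=[] -> no version <= 2 -> NONE
READ c @v1: history=[] -> no version <= 1 -> NONE
READ a @v1: history=[] -> no version <= 1 -> NONE
v3: WRITE e=14  (e history now [(3, 14)])
v4: WRITE d=23  (d history now [(1, 40), (2, 2), (4, 23)])
READ e @v1: history=[(3, 14)] -> no version <= 1 -> NONE
v5: WRITE e=21  (e history now [(3, 14), (5, 21)])
v6: WRITE c=8  (c history now [(6, 8)])
v7: WRITE d=60  (d history now [(1, 40), (2, 2), (4, 23), (7, 60)])
v8: WRITE b=60  (b history now [(8, 60)])
READ e @v1: history=[(3, 14), (5, 21)] -> no version <= 1 -> NONE
v9: WRITE e=48  (e history now [(3, 14), (5, 21), (9, 48)])
v10: WRITE d=6  (d history now [(1, 40), (2, 2), (4, 23), (7, 60), (10, 6)])
Read results in order: ['NONE', 'NONE', 'NONE', 'NONE', 'NONE', 'NONE']
NONE count = 6

Answer: 6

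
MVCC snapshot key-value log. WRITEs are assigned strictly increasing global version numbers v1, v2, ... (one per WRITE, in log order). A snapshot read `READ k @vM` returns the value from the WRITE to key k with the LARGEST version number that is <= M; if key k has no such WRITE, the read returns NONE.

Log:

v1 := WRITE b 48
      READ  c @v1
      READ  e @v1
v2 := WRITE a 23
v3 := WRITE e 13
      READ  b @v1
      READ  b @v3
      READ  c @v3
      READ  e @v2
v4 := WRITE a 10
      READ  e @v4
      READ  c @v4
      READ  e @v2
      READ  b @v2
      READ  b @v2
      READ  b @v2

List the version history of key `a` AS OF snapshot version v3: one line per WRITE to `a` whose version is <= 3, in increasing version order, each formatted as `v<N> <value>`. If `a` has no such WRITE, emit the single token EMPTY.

Scan writes for key=a with version <= 3:
  v1 WRITE b 48 -> skip
  v2 WRITE a 23 -> keep
  v3 WRITE e 13 -> skip
  v4 WRITE a 10 -> drop (> snap)
Collected: [(2, 23)]

Answer: v2 23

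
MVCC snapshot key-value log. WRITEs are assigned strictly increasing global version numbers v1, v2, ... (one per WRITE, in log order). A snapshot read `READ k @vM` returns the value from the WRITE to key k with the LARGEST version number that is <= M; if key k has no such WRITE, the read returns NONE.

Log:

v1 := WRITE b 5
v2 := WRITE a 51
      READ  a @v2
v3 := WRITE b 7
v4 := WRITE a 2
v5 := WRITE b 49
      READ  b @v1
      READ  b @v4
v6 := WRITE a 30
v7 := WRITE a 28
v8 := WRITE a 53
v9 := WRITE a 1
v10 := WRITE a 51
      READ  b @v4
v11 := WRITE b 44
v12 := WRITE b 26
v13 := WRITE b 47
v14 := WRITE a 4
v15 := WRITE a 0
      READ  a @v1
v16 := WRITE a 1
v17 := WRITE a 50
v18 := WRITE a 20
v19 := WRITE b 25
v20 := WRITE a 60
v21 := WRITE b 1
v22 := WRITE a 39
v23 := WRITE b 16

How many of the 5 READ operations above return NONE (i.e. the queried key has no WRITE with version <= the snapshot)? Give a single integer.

Answer: 1

Derivation:
v1: WRITE b=5  (b history now [(1, 5)])
v2: WRITE a=51  (a history now [(2, 51)])
READ a @v2: history=[(2, 51)] -> pick v2 -> 51
v3: WRITE b=7  (b history now [(1, 5), (3, 7)])
v4: WRITE a=2  (a history now [(2, 51), (4, 2)])
v5: WRITE b=49  (b history now [(1, 5), (3, 7), (5, 49)])
READ b @v1: history=[(1, 5), (3, 7), (5, 49)] -> pick v1 -> 5
READ b @v4: history=[(1, 5), (3, 7), (5, 49)] -> pick v3 -> 7
v6: WRITE a=30  (a history now [(2, 51), (4, 2), (6, 30)])
v7: WRITE a=28  (a history now [(2, 51), (4, 2), (6, 30), (7, 28)])
v8: WRITE a=53  (a history now [(2, 51), (4, 2), (6, 30), (7, 28), (8, 53)])
v9: WRITE a=1  (a history now [(2, 51), (4, 2), (6, 30), (7, 28), (8, 53), (9, 1)])
v10: WRITE a=51  (a history now [(2, 51), (4, 2), (6, 30), (7, 28), (8, 53), (9, 1), (10, 51)])
READ b @v4: history=[(1, 5), (3, 7), (5, 49)] -> pick v3 -> 7
v11: WRITE b=44  (b history now [(1, 5), (3, 7), (5, 49), (11, 44)])
v12: WRITE b=26  (b history now [(1, 5), (3, 7), (5, 49), (11, 44), (12, 26)])
v13: WRITE b=47  (b history now [(1, 5), (3, 7), (5, 49), (11, 44), (12, 26), (13, 47)])
v14: WRITE a=4  (a history now [(2, 51), (4, 2), (6, 30), (7, 28), (8, 53), (9, 1), (10, 51), (14, 4)])
v15: WRITE a=0  (a history now [(2, 51), (4, 2), (6, 30), (7, 28), (8, 53), (9, 1), (10, 51), (14, 4), (15, 0)])
READ a @v1: history=[(2, 51), (4, 2), (6, 30), (7, 28), (8, 53), (9, 1), (10, 51), (14, 4), (15, 0)] -> no version <= 1 -> NONE
v16: WRITE a=1  (a history now [(2, 51), (4, 2), (6, 30), (7, 28), (8, 53), (9, 1), (10, 51), (14, 4), (15, 0), (16, 1)])
v17: WRITE a=50  (a history now [(2, 51), (4, 2), (6, 30), (7, 28), (8, 53), (9, 1), (10, 51), (14, 4), (15, 0), (16, 1), (17, 50)])
v18: WRITE a=20  (a history now [(2, 51), (4, 2), (6, 30), (7, 28), (8, 53), (9, 1), (10, 51), (14, 4), (15, 0), (16, 1), (17, 50), (18, 20)])
v19: WRITE b=25  (b history now [(1, 5), (3, 7), (5, 49), (11, 44), (12, 26), (13, 47), (19, 25)])
v20: WRITE a=60  (a history now [(2, 51), (4, 2), (6, 30), (7, 28), (8, 53), (9, 1), (10, 51), (14, 4), (15, 0), (16, 1), (17, 50), (18, 20), (20, 60)])
v21: WRITE b=1  (b history now [(1, 5), (3, 7), (5, 49), (11, 44), (12, 26), (13, 47), (19, 25), (21, 1)])
v22: WRITE a=39  (a history now [(2, 51), (4, 2), (6, 30), (7, 28), (8, 53), (9, 1), (10, 51), (14, 4), (15, 0), (16, 1), (17, 50), (18, 20), (20, 60), (22, 39)])
v23: WRITE b=16  (b history now [(1, 5), (3, 7), (5, 49), (11, 44), (12, 26), (13, 47), (19, 25), (21, 1), (23, 16)])
Read results in order: ['51', '5', '7', '7', 'NONE']
NONE count = 1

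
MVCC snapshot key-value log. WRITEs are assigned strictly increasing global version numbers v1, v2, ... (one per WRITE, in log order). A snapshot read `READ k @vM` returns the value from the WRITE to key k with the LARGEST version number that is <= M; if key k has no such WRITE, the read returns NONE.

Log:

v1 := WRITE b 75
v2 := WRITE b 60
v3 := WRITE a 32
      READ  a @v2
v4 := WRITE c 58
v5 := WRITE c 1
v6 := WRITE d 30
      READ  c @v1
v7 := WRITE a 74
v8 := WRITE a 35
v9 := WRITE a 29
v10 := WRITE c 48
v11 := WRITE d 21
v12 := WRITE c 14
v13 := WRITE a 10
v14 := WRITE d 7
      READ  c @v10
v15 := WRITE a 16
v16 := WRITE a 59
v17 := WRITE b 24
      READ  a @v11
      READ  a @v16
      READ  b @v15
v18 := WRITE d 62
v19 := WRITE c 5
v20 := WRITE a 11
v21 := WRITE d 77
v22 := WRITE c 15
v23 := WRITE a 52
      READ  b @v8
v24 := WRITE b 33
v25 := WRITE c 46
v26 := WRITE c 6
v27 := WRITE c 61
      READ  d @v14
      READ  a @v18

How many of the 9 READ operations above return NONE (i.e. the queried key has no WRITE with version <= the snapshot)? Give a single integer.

Answer: 2

Derivation:
v1: WRITE b=75  (b history now [(1, 75)])
v2: WRITE b=60  (b history now [(1, 75), (2, 60)])
v3: WRITE a=32  (a history now [(3, 32)])
READ a @v2: history=[(3, 32)] -> no version <= 2 -> NONE
v4: WRITE c=58  (c history now [(4, 58)])
v5: WRITE c=1  (c history now [(4, 58), (5, 1)])
v6: WRITE d=30  (d history now [(6, 30)])
READ c @v1: history=[(4, 58), (5, 1)] -> no version <= 1 -> NONE
v7: WRITE a=74  (a history now [(3, 32), (7, 74)])
v8: WRITE a=35  (a history now [(3, 32), (7, 74), (8, 35)])
v9: WRITE a=29  (a history now [(3, 32), (7, 74), (8, 35), (9, 29)])
v10: WRITE c=48  (c history now [(4, 58), (5, 1), (10, 48)])
v11: WRITE d=21  (d history now [(6, 30), (11, 21)])
v12: WRITE c=14  (c history now [(4, 58), (5, 1), (10, 48), (12, 14)])
v13: WRITE a=10  (a history now [(3, 32), (7, 74), (8, 35), (9, 29), (13, 10)])
v14: WRITE d=7  (d history now [(6, 30), (11, 21), (14, 7)])
READ c @v10: history=[(4, 58), (5, 1), (10, 48), (12, 14)] -> pick v10 -> 48
v15: WRITE a=16  (a history now [(3, 32), (7, 74), (8, 35), (9, 29), (13, 10), (15, 16)])
v16: WRITE a=59  (a history now [(3, 32), (7, 74), (8, 35), (9, 29), (13, 10), (15, 16), (16, 59)])
v17: WRITE b=24  (b history now [(1, 75), (2, 60), (17, 24)])
READ a @v11: history=[(3, 32), (7, 74), (8, 35), (9, 29), (13, 10), (15, 16), (16, 59)] -> pick v9 -> 29
READ a @v16: history=[(3, 32), (7, 74), (8, 35), (9, 29), (13, 10), (15, 16), (16, 59)] -> pick v16 -> 59
READ b @v15: history=[(1, 75), (2, 60), (17, 24)] -> pick v2 -> 60
v18: WRITE d=62  (d history now [(6, 30), (11, 21), (14, 7), (18, 62)])
v19: WRITE c=5  (c history now [(4, 58), (5, 1), (10, 48), (12, 14), (19, 5)])
v20: WRITE a=11  (a history now [(3, 32), (7, 74), (8, 35), (9, 29), (13, 10), (15, 16), (16, 59), (20, 11)])
v21: WRITE d=77  (d history now [(6, 30), (11, 21), (14, 7), (18, 62), (21, 77)])
v22: WRITE c=15  (c history now [(4, 58), (5, 1), (10, 48), (12, 14), (19, 5), (22, 15)])
v23: WRITE a=52  (a history now [(3, 32), (7, 74), (8, 35), (9, 29), (13, 10), (15, 16), (16, 59), (20, 11), (23, 52)])
READ b @v8: history=[(1, 75), (2, 60), (17, 24)] -> pick v2 -> 60
v24: WRITE b=33  (b history now [(1, 75), (2, 60), (17, 24), (24, 33)])
v25: WRITE c=46  (c history now [(4, 58), (5, 1), (10, 48), (12, 14), (19, 5), (22, 15), (25, 46)])
v26: WRITE c=6  (c history now [(4, 58), (5, 1), (10, 48), (12, 14), (19, 5), (22, 15), (25, 46), (26, 6)])
v27: WRITE c=61  (c history now [(4, 58), (5, 1), (10, 48), (12, 14), (19, 5), (22, 15), (25, 46), (26, 6), (27, 61)])
READ d @v14: history=[(6, 30), (11, 21), (14, 7), (18, 62), (21, 77)] -> pick v14 -> 7
READ a @v18: history=[(3, 32), (7, 74), (8, 35), (9, 29), (13, 10), (15, 16), (16, 59), (20, 11), (23, 52)] -> pick v16 -> 59
Read results in order: ['NONE', 'NONE', '48', '29', '59', '60', '60', '7', '59']
NONE count = 2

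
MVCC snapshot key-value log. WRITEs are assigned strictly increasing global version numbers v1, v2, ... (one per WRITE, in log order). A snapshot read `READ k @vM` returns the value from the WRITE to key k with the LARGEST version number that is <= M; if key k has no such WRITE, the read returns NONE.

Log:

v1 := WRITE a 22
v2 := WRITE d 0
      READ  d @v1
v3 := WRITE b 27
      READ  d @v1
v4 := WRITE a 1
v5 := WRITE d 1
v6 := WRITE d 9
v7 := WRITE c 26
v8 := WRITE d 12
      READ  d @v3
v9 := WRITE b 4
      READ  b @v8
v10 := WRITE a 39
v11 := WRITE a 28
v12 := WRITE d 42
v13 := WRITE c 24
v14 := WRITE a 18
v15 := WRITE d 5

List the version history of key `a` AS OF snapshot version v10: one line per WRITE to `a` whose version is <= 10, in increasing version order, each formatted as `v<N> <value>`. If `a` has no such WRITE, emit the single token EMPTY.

Answer: v1 22
v4 1
v10 39

Derivation:
Scan writes for key=a with version <= 10:
  v1 WRITE a 22 -> keep
  v2 WRITE d 0 -> skip
  v3 WRITE b 27 -> skip
  v4 WRITE a 1 -> keep
  v5 WRITE d 1 -> skip
  v6 WRITE d 9 -> skip
  v7 WRITE c 26 -> skip
  v8 WRITE d 12 -> skip
  v9 WRITE b 4 -> skip
  v10 WRITE a 39 -> keep
  v11 WRITE a 28 -> drop (> snap)
  v12 WRITE d 42 -> skip
  v13 WRITE c 24 -> skip
  v14 WRITE a 18 -> drop (> snap)
  v15 WRITE d 5 -> skip
Collected: [(1, 22), (4, 1), (10, 39)]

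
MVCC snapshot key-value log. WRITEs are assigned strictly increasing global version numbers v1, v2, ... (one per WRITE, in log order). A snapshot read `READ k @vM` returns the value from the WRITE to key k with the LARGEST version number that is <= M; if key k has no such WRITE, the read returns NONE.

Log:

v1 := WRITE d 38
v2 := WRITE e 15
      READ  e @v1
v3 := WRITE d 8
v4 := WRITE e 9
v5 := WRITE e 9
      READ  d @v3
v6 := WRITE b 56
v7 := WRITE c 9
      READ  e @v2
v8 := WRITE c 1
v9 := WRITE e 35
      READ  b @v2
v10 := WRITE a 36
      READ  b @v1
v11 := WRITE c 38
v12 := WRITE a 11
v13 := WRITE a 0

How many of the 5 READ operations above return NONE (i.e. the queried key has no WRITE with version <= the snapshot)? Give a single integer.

v1: WRITE d=38  (d history now [(1, 38)])
v2: WRITE e=15  (e history now [(2, 15)])
READ e @v1: history=[(2, 15)] -> no version <= 1 -> NONE
v3: WRITE d=8  (d history now [(1, 38), (3, 8)])
v4: WRITE e=9  (e history now [(2, 15), (4, 9)])
v5: WRITE e=9  (e history now [(2, 15), (4, 9), (5, 9)])
READ d @v3: history=[(1, 38), (3, 8)] -> pick v3 -> 8
v6: WRITE b=56  (b history now [(6, 56)])
v7: WRITE c=9  (c history now [(7, 9)])
READ e @v2: history=[(2, 15), (4, 9), (5, 9)] -> pick v2 -> 15
v8: WRITE c=1  (c history now [(7, 9), (8, 1)])
v9: WRITE e=35  (e history now [(2, 15), (4, 9), (5, 9), (9, 35)])
READ b @v2: history=[(6, 56)] -> no version <= 2 -> NONE
v10: WRITE a=36  (a history now [(10, 36)])
READ b @v1: history=[(6, 56)] -> no version <= 1 -> NONE
v11: WRITE c=38  (c history now [(7, 9), (8, 1), (11, 38)])
v12: WRITE a=11  (a history now [(10, 36), (12, 11)])
v13: WRITE a=0  (a history now [(10, 36), (12, 11), (13, 0)])
Read results in order: ['NONE', '8', '15', 'NONE', 'NONE']
NONE count = 3

Answer: 3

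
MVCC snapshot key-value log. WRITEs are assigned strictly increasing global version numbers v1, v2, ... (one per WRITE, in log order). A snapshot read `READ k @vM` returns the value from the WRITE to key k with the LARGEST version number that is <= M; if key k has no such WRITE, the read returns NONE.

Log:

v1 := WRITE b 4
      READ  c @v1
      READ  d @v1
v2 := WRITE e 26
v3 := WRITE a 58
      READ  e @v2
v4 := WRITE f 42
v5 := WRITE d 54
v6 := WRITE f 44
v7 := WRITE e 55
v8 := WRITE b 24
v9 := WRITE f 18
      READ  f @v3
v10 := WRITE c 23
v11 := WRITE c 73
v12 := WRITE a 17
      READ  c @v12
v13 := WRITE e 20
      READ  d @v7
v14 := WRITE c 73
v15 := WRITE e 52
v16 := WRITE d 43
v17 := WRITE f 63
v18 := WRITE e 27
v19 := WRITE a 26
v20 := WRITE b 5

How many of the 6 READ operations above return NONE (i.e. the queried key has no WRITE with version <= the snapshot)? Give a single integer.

v1: WRITE b=4  (b history now [(1, 4)])
READ c @v1: history=[] -> no version <= 1 -> NONE
READ d @v1: history=[] -> no version <= 1 -> NONE
v2: WRITE e=26  (e history now [(2, 26)])
v3: WRITE a=58  (a history now [(3, 58)])
READ e @v2: history=[(2, 26)] -> pick v2 -> 26
v4: WRITE f=42  (f history now [(4, 42)])
v5: WRITE d=54  (d history now [(5, 54)])
v6: WRITE f=44  (f history now [(4, 42), (6, 44)])
v7: WRITE e=55  (e history now [(2, 26), (7, 55)])
v8: WRITE b=24  (b history now [(1, 4), (8, 24)])
v9: WRITE f=18  (f history now [(4, 42), (6, 44), (9, 18)])
READ f @v3: history=[(4, 42), (6, 44), (9, 18)] -> no version <= 3 -> NONE
v10: WRITE c=23  (c history now [(10, 23)])
v11: WRITE c=73  (c history now [(10, 23), (11, 73)])
v12: WRITE a=17  (a history now [(3, 58), (12, 17)])
READ c @v12: history=[(10, 23), (11, 73)] -> pick v11 -> 73
v13: WRITE e=20  (e history now [(2, 26), (7, 55), (13, 20)])
READ d @v7: history=[(5, 54)] -> pick v5 -> 54
v14: WRITE c=73  (c history now [(10, 23), (11, 73), (14, 73)])
v15: WRITE e=52  (e history now [(2, 26), (7, 55), (13, 20), (15, 52)])
v16: WRITE d=43  (d history now [(5, 54), (16, 43)])
v17: WRITE f=63  (f history now [(4, 42), (6, 44), (9, 18), (17, 63)])
v18: WRITE e=27  (e history now [(2, 26), (7, 55), (13, 20), (15, 52), (18, 27)])
v19: WRITE a=26  (a history now [(3, 58), (12, 17), (19, 26)])
v20: WRITE b=5  (b history now [(1, 4), (8, 24), (20, 5)])
Read results in order: ['NONE', 'NONE', '26', 'NONE', '73', '54']
NONE count = 3

Answer: 3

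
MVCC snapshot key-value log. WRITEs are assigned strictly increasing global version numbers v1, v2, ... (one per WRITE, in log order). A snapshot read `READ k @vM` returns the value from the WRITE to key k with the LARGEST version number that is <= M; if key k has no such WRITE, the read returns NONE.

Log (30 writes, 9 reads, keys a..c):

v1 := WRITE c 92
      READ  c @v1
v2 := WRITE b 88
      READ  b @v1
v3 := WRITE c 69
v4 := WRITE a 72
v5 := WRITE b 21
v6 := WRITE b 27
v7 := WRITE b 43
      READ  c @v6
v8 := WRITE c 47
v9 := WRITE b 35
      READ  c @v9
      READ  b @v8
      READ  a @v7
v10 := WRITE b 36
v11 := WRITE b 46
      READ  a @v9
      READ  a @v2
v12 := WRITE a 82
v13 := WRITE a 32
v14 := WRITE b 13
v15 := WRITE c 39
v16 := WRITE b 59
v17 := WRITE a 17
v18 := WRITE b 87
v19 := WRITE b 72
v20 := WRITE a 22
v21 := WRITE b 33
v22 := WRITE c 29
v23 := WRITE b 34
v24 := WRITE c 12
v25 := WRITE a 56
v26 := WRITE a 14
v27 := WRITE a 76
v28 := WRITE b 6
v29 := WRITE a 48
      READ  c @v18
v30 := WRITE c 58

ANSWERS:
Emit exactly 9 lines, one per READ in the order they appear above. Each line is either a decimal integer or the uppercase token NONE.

Answer: 92
NONE
69
47
43
72
72
NONE
39

Derivation:
v1: WRITE c=92  (c history now [(1, 92)])
READ c @v1: history=[(1, 92)] -> pick v1 -> 92
v2: WRITE b=88  (b history now [(2, 88)])
READ b @v1: history=[(2, 88)] -> no version <= 1 -> NONE
v3: WRITE c=69  (c history now [(1, 92), (3, 69)])
v4: WRITE a=72  (a history now [(4, 72)])
v5: WRITE b=21  (b history now [(2, 88), (5, 21)])
v6: WRITE b=27  (b history now [(2, 88), (5, 21), (6, 27)])
v7: WRITE b=43  (b history now [(2, 88), (5, 21), (6, 27), (7, 43)])
READ c @v6: history=[(1, 92), (3, 69)] -> pick v3 -> 69
v8: WRITE c=47  (c history now [(1, 92), (3, 69), (8, 47)])
v9: WRITE b=35  (b history now [(2, 88), (5, 21), (6, 27), (7, 43), (9, 35)])
READ c @v9: history=[(1, 92), (3, 69), (8, 47)] -> pick v8 -> 47
READ b @v8: history=[(2, 88), (5, 21), (6, 27), (7, 43), (9, 35)] -> pick v7 -> 43
READ a @v7: history=[(4, 72)] -> pick v4 -> 72
v10: WRITE b=36  (b history now [(2, 88), (5, 21), (6, 27), (7, 43), (9, 35), (10, 36)])
v11: WRITE b=46  (b history now [(2, 88), (5, 21), (6, 27), (7, 43), (9, 35), (10, 36), (11, 46)])
READ a @v9: history=[(4, 72)] -> pick v4 -> 72
READ a @v2: history=[(4, 72)] -> no version <= 2 -> NONE
v12: WRITE a=82  (a history now [(4, 72), (12, 82)])
v13: WRITE a=32  (a history now [(4, 72), (12, 82), (13, 32)])
v14: WRITE b=13  (b history now [(2, 88), (5, 21), (6, 27), (7, 43), (9, 35), (10, 36), (11, 46), (14, 13)])
v15: WRITE c=39  (c history now [(1, 92), (3, 69), (8, 47), (15, 39)])
v16: WRITE b=59  (b history now [(2, 88), (5, 21), (6, 27), (7, 43), (9, 35), (10, 36), (11, 46), (14, 13), (16, 59)])
v17: WRITE a=17  (a history now [(4, 72), (12, 82), (13, 32), (17, 17)])
v18: WRITE b=87  (b history now [(2, 88), (5, 21), (6, 27), (7, 43), (9, 35), (10, 36), (11, 46), (14, 13), (16, 59), (18, 87)])
v19: WRITE b=72  (b history now [(2, 88), (5, 21), (6, 27), (7, 43), (9, 35), (10, 36), (11, 46), (14, 13), (16, 59), (18, 87), (19, 72)])
v20: WRITE a=22  (a history now [(4, 72), (12, 82), (13, 32), (17, 17), (20, 22)])
v21: WRITE b=33  (b history now [(2, 88), (5, 21), (6, 27), (7, 43), (9, 35), (10, 36), (11, 46), (14, 13), (16, 59), (18, 87), (19, 72), (21, 33)])
v22: WRITE c=29  (c history now [(1, 92), (3, 69), (8, 47), (15, 39), (22, 29)])
v23: WRITE b=34  (b history now [(2, 88), (5, 21), (6, 27), (7, 43), (9, 35), (10, 36), (11, 46), (14, 13), (16, 59), (18, 87), (19, 72), (21, 33), (23, 34)])
v24: WRITE c=12  (c history now [(1, 92), (3, 69), (8, 47), (15, 39), (22, 29), (24, 12)])
v25: WRITE a=56  (a history now [(4, 72), (12, 82), (13, 32), (17, 17), (20, 22), (25, 56)])
v26: WRITE a=14  (a history now [(4, 72), (12, 82), (13, 32), (17, 17), (20, 22), (25, 56), (26, 14)])
v27: WRITE a=76  (a history now [(4, 72), (12, 82), (13, 32), (17, 17), (20, 22), (25, 56), (26, 14), (27, 76)])
v28: WRITE b=6  (b history now [(2, 88), (5, 21), (6, 27), (7, 43), (9, 35), (10, 36), (11, 46), (14, 13), (16, 59), (18, 87), (19, 72), (21, 33), (23, 34), (28, 6)])
v29: WRITE a=48  (a history now [(4, 72), (12, 82), (13, 32), (17, 17), (20, 22), (25, 56), (26, 14), (27, 76), (29, 48)])
READ c @v18: history=[(1, 92), (3, 69), (8, 47), (15, 39), (22, 29), (24, 12)] -> pick v15 -> 39
v30: WRITE c=58  (c history now [(1, 92), (3, 69), (8, 47), (15, 39), (22, 29), (24, 12), (30, 58)])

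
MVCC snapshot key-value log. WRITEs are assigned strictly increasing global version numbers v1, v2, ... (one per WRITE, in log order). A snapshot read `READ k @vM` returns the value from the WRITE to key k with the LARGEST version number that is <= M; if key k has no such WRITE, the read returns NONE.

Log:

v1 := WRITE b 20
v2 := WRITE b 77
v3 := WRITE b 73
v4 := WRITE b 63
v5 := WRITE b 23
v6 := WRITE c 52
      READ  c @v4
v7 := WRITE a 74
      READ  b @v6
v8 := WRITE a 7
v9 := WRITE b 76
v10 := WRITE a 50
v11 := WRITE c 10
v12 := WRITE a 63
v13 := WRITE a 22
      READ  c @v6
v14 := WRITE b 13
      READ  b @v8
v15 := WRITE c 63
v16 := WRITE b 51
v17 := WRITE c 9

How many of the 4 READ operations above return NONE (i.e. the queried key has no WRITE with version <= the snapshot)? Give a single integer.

v1: WRITE b=20  (b history now [(1, 20)])
v2: WRITE b=77  (b history now [(1, 20), (2, 77)])
v3: WRITE b=73  (b history now [(1, 20), (2, 77), (3, 73)])
v4: WRITE b=63  (b history now [(1, 20), (2, 77), (3, 73), (4, 63)])
v5: WRITE b=23  (b history now [(1, 20), (2, 77), (3, 73), (4, 63), (5, 23)])
v6: WRITE c=52  (c history now [(6, 52)])
READ c @v4: history=[(6, 52)] -> no version <= 4 -> NONE
v7: WRITE a=74  (a history now [(7, 74)])
READ b @v6: history=[(1, 20), (2, 77), (3, 73), (4, 63), (5, 23)] -> pick v5 -> 23
v8: WRITE a=7  (a history now [(7, 74), (8, 7)])
v9: WRITE b=76  (b history now [(1, 20), (2, 77), (3, 73), (4, 63), (5, 23), (9, 76)])
v10: WRITE a=50  (a history now [(7, 74), (8, 7), (10, 50)])
v11: WRITE c=10  (c history now [(6, 52), (11, 10)])
v12: WRITE a=63  (a history now [(7, 74), (8, 7), (10, 50), (12, 63)])
v13: WRITE a=22  (a history now [(7, 74), (8, 7), (10, 50), (12, 63), (13, 22)])
READ c @v6: history=[(6, 52), (11, 10)] -> pick v6 -> 52
v14: WRITE b=13  (b history now [(1, 20), (2, 77), (3, 73), (4, 63), (5, 23), (9, 76), (14, 13)])
READ b @v8: history=[(1, 20), (2, 77), (3, 73), (4, 63), (5, 23), (9, 76), (14, 13)] -> pick v5 -> 23
v15: WRITE c=63  (c history now [(6, 52), (11, 10), (15, 63)])
v16: WRITE b=51  (b history now [(1, 20), (2, 77), (3, 73), (4, 63), (5, 23), (9, 76), (14, 13), (16, 51)])
v17: WRITE c=9  (c history now [(6, 52), (11, 10), (15, 63), (17, 9)])
Read results in order: ['NONE', '23', '52', '23']
NONE count = 1

Answer: 1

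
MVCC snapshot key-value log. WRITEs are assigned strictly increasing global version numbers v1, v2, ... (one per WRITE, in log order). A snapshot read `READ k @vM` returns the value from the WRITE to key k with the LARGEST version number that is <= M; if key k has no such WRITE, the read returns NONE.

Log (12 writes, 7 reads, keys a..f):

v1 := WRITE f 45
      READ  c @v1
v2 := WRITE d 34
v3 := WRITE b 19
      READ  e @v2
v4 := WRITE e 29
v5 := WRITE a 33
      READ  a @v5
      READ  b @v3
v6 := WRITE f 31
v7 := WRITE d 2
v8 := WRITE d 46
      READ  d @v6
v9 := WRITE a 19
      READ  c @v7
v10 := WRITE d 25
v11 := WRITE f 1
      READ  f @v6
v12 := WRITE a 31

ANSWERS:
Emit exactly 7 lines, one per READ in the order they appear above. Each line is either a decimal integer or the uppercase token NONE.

v1: WRITE f=45  (f history now [(1, 45)])
READ c @v1: history=[] -> no version <= 1 -> NONE
v2: WRITE d=34  (d history now [(2, 34)])
v3: WRITE b=19  (b history now [(3, 19)])
READ e @v2: history=[] -> no version <= 2 -> NONE
v4: WRITE e=29  (e history now [(4, 29)])
v5: WRITE a=33  (a history now [(5, 33)])
READ a @v5: history=[(5, 33)] -> pick v5 -> 33
READ b @v3: history=[(3, 19)] -> pick v3 -> 19
v6: WRITE f=31  (f history now [(1, 45), (6, 31)])
v7: WRITE d=2  (d history now [(2, 34), (7, 2)])
v8: WRITE d=46  (d history now [(2, 34), (7, 2), (8, 46)])
READ d @v6: history=[(2, 34), (7, 2), (8, 46)] -> pick v2 -> 34
v9: WRITE a=19  (a history now [(5, 33), (9, 19)])
READ c @v7: history=[] -> no version <= 7 -> NONE
v10: WRITE d=25  (d history now [(2, 34), (7, 2), (8, 46), (10, 25)])
v11: WRITE f=1  (f history now [(1, 45), (6, 31), (11, 1)])
READ f @v6: history=[(1, 45), (6, 31), (11, 1)] -> pick v6 -> 31
v12: WRITE a=31  (a history now [(5, 33), (9, 19), (12, 31)])

Answer: NONE
NONE
33
19
34
NONE
31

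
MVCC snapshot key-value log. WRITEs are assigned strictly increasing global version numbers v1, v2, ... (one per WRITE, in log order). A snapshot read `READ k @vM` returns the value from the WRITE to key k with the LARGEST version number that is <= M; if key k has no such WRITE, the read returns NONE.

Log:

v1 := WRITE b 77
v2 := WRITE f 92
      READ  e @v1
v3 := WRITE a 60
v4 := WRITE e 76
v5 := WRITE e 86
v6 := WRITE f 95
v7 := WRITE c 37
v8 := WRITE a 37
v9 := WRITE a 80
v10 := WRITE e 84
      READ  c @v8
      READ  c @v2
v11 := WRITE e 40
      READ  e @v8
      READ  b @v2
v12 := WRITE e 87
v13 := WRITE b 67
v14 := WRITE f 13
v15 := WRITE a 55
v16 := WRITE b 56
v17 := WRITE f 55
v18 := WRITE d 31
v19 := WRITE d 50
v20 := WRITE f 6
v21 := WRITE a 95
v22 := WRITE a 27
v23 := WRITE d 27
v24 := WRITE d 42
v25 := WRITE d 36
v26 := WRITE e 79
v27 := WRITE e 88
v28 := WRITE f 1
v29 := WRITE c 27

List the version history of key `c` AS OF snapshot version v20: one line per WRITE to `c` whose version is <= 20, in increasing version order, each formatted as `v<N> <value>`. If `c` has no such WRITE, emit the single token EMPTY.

Answer: v7 37

Derivation:
Scan writes for key=c with version <= 20:
  v1 WRITE b 77 -> skip
  v2 WRITE f 92 -> skip
  v3 WRITE a 60 -> skip
  v4 WRITE e 76 -> skip
  v5 WRITE e 86 -> skip
  v6 WRITE f 95 -> skip
  v7 WRITE c 37 -> keep
  v8 WRITE a 37 -> skip
  v9 WRITE a 80 -> skip
  v10 WRITE e 84 -> skip
  v11 WRITE e 40 -> skip
  v12 WRITE e 87 -> skip
  v13 WRITE b 67 -> skip
  v14 WRITE f 13 -> skip
  v15 WRITE a 55 -> skip
  v16 WRITE b 56 -> skip
  v17 WRITE f 55 -> skip
  v18 WRITE d 31 -> skip
  v19 WRITE d 50 -> skip
  v20 WRITE f 6 -> skip
  v21 WRITE a 95 -> skip
  v22 WRITE a 27 -> skip
  v23 WRITE d 27 -> skip
  v24 WRITE d 42 -> skip
  v25 WRITE d 36 -> skip
  v26 WRITE e 79 -> skip
  v27 WRITE e 88 -> skip
  v28 WRITE f 1 -> skip
  v29 WRITE c 27 -> drop (> snap)
Collected: [(7, 37)]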